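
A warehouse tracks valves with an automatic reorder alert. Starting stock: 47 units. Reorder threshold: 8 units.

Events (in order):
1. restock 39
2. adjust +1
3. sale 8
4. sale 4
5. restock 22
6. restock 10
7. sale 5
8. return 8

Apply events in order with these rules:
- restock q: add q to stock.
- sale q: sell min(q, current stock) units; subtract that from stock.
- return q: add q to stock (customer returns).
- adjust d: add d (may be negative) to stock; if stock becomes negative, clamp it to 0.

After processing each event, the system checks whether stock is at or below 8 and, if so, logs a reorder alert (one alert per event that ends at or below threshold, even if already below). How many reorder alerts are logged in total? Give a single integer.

Answer: 0

Derivation:
Processing events:
Start: stock = 47
  Event 1 (restock 39): 47 + 39 = 86
  Event 2 (adjust +1): 86 + 1 = 87
  Event 3 (sale 8): sell min(8,87)=8. stock: 87 - 8 = 79. total_sold = 8
  Event 4 (sale 4): sell min(4,79)=4. stock: 79 - 4 = 75. total_sold = 12
  Event 5 (restock 22): 75 + 22 = 97
  Event 6 (restock 10): 97 + 10 = 107
  Event 7 (sale 5): sell min(5,107)=5. stock: 107 - 5 = 102. total_sold = 17
  Event 8 (return 8): 102 + 8 = 110
Final: stock = 110, total_sold = 17

Checking against threshold 8:
  After event 1: stock=86 > 8
  After event 2: stock=87 > 8
  After event 3: stock=79 > 8
  After event 4: stock=75 > 8
  After event 5: stock=97 > 8
  After event 6: stock=107 > 8
  After event 7: stock=102 > 8
  After event 8: stock=110 > 8
Alert events: []. Count = 0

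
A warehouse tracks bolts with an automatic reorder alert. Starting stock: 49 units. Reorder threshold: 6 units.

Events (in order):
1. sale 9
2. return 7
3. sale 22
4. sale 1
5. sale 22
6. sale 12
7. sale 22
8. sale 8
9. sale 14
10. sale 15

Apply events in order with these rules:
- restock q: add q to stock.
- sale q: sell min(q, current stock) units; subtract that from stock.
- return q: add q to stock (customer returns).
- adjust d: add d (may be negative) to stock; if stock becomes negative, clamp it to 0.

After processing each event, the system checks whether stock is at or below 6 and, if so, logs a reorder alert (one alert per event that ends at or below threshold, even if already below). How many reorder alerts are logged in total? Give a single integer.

Answer: 6

Derivation:
Processing events:
Start: stock = 49
  Event 1 (sale 9): sell min(9,49)=9. stock: 49 - 9 = 40. total_sold = 9
  Event 2 (return 7): 40 + 7 = 47
  Event 3 (sale 22): sell min(22,47)=22. stock: 47 - 22 = 25. total_sold = 31
  Event 4 (sale 1): sell min(1,25)=1. stock: 25 - 1 = 24. total_sold = 32
  Event 5 (sale 22): sell min(22,24)=22. stock: 24 - 22 = 2. total_sold = 54
  Event 6 (sale 12): sell min(12,2)=2. stock: 2 - 2 = 0. total_sold = 56
  Event 7 (sale 22): sell min(22,0)=0. stock: 0 - 0 = 0. total_sold = 56
  Event 8 (sale 8): sell min(8,0)=0. stock: 0 - 0 = 0. total_sold = 56
  Event 9 (sale 14): sell min(14,0)=0. stock: 0 - 0 = 0. total_sold = 56
  Event 10 (sale 15): sell min(15,0)=0. stock: 0 - 0 = 0. total_sold = 56
Final: stock = 0, total_sold = 56

Checking against threshold 6:
  After event 1: stock=40 > 6
  After event 2: stock=47 > 6
  After event 3: stock=25 > 6
  After event 4: stock=24 > 6
  After event 5: stock=2 <= 6 -> ALERT
  After event 6: stock=0 <= 6 -> ALERT
  After event 7: stock=0 <= 6 -> ALERT
  After event 8: stock=0 <= 6 -> ALERT
  After event 9: stock=0 <= 6 -> ALERT
  After event 10: stock=0 <= 6 -> ALERT
Alert events: [5, 6, 7, 8, 9, 10]. Count = 6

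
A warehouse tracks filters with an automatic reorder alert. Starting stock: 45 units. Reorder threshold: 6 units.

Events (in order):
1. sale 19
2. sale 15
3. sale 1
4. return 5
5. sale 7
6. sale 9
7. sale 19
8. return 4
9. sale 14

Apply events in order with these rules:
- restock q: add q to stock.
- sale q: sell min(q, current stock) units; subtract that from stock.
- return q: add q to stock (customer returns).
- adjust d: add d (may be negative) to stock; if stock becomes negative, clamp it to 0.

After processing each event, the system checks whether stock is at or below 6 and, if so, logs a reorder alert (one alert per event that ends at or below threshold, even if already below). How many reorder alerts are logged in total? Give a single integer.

Answer: 4

Derivation:
Processing events:
Start: stock = 45
  Event 1 (sale 19): sell min(19,45)=19. stock: 45 - 19 = 26. total_sold = 19
  Event 2 (sale 15): sell min(15,26)=15. stock: 26 - 15 = 11. total_sold = 34
  Event 3 (sale 1): sell min(1,11)=1. stock: 11 - 1 = 10. total_sold = 35
  Event 4 (return 5): 10 + 5 = 15
  Event 5 (sale 7): sell min(7,15)=7. stock: 15 - 7 = 8. total_sold = 42
  Event 6 (sale 9): sell min(9,8)=8. stock: 8 - 8 = 0. total_sold = 50
  Event 7 (sale 19): sell min(19,0)=0. stock: 0 - 0 = 0. total_sold = 50
  Event 8 (return 4): 0 + 4 = 4
  Event 9 (sale 14): sell min(14,4)=4. stock: 4 - 4 = 0. total_sold = 54
Final: stock = 0, total_sold = 54

Checking against threshold 6:
  After event 1: stock=26 > 6
  After event 2: stock=11 > 6
  After event 3: stock=10 > 6
  After event 4: stock=15 > 6
  After event 5: stock=8 > 6
  After event 6: stock=0 <= 6 -> ALERT
  After event 7: stock=0 <= 6 -> ALERT
  After event 8: stock=4 <= 6 -> ALERT
  After event 9: stock=0 <= 6 -> ALERT
Alert events: [6, 7, 8, 9]. Count = 4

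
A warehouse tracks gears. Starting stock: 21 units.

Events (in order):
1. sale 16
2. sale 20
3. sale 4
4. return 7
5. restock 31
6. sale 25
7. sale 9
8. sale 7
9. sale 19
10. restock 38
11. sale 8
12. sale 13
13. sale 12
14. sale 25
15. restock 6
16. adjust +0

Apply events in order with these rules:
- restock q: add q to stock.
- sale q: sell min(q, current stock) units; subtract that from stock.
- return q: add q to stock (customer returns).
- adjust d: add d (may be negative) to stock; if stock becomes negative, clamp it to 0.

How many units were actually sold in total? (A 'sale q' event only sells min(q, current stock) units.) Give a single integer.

Processing events:
Start: stock = 21
  Event 1 (sale 16): sell min(16,21)=16. stock: 21 - 16 = 5. total_sold = 16
  Event 2 (sale 20): sell min(20,5)=5. stock: 5 - 5 = 0. total_sold = 21
  Event 3 (sale 4): sell min(4,0)=0. stock: 0 - 0 = 0. total_sold = 21
  Event 4 (return 7): 0 + 7 = 7
  Event 5 (restock 31): 7 + 31 = 38
  Event 6 (sale 25): sell min(25,38)=25. stock: 38 - 25 = 13. total_sold = 46
  Event 7 (sale 9): sell min(9,13)=9. stock: 13 - 9 = 4. total_sold = 55
  Event 8 (sale 7): sell min(7,4)=4. stock: 4 - 4 = 0. total_sold = 59
  Event 9 (sale 19): sell min(19,0)=0. stock: 0 - 0 = 0. total_sold = 59
  Event 10 (restock 38): 0 + 38 = 38
  Event 11 (sale 8): sell min(8,38)=8. stock: 38 - 8 = 30. total_sold = 67
  Event 12 (sale 13): sell min(13,30)=13. stock: 30 - 13 = 17. total_sold = 80
  Event 13 (sale 12): sell min(12,17)=12. stock: 17 - 12 = 5. total_sold = 92
  Event 14 (sale 25): sell min(25,5)=5. stock: 5 - 5 = 0. total_sold = 97
  Event 15 (restock 6): 0 + 6 = 6
  Event 16 (adjust +0): 6 + 0 = 6
Final: stock = 6, total_sold = 97

Answer: 97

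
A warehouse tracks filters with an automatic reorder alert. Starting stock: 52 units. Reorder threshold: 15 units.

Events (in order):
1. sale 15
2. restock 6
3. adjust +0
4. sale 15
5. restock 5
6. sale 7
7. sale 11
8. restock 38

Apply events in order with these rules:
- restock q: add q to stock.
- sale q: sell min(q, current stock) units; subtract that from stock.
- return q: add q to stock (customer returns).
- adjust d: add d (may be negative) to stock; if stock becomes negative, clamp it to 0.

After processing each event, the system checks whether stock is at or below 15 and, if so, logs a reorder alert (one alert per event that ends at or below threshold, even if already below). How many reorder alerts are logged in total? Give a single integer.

Answer: 1

Derivation:
Processing events:
Start: stock = 52
  Event 1 (sale 15): sell min(15,52)=15. stock: 52 - 15 = 37. total_sold = 15
  Event 2 (restock 6): 37 + 6 = 43
  Event 3 (adjust +0): 43 + 0 = 43
  Event 4 (sale 15): sell min(15,43)=15. stock: 43 - 15 = 28. total_sold = 30
  Event 5 (restock 5): 28 + 5 = 33
  Event 6 (sale 7): sell min(7,33)=7. stock: 33 - 7 = 26. total_sold = 37
  Event 7 (sale 11): sell min(11,26)=11. stock: 26 - 11 = 15. total_sold = 48
  Event 8 (restock 38): 15 + 38 = 53
Final: stock = 53, total_sold = 48

Checking against threshold 15:
  After event 1: stock=37 > 15
  After event 2: stock=43 > 15
  After event 3: stock=43 > 15
  After event 4: stock=28 > 15
  After event 5: stock=33 > 15
  After event 6: stock=26 > 15
  After event 7: stock=15 <= 15 -> ALERT
  After event 8: stock=53 > 15
Alert events: [7]. Count = 1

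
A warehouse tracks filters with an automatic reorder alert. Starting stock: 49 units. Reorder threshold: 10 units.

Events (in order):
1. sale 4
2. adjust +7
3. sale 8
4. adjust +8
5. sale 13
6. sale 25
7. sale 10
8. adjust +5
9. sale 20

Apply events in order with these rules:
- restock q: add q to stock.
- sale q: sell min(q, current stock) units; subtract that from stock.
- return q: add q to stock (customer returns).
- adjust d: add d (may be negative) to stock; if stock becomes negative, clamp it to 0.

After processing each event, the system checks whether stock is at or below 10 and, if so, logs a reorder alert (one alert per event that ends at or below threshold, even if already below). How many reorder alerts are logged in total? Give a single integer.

Processing events:
Start: stock = 49
  Event 1 (sale 4): sell min(4,49)=4. stock: 49 - 4 = 45. total_sold = 4
  Event 2 (adjust +7): 45 + 7 = 52
  Event 3 (sale 8): sell min(8,52)=8. stock: 52 - 8 = 44. total_sold = 12
  Event 4 (adjust +8): 44 + 8 = 52
  Event 5 (sale 13): sell min(13,52)=13. stock: 52 - 13 = 39. total_sold = 25
  Event 6 (sale 25): sell min(25,39)=25. stock: 39 - 25 = 14. total_sold = 50
  Event 7 (sale 10): sell min(10,14)=10. stock: 14 - 10 = 4. total_sold = 60
  Event 8 (adjust +5): 4 + 5 = 9
  Event 9 (sale 20): sell min(20,9)=9. stock: 9 - 9 = 0. total_sold = 69
Final: stock = 0, total_sold = 69

Checking against threshold 10:
  After event 1: stock=45 > 10
  After event 2: stock=52 > 10
  After event 3: stock=44 > 10
  After event 4: stock=52 > 10
  After event 5: stock=39 > 10
  After event 6: stock=14 > 10
  After event 7: stock=4 <= 10 -> ALERT
  After event 8: stock=9 <= 10 -> ALERT
  After event 9: stock=0 <= 10 -> ALERT
Alert events: [7, 8, 9]. Count = 3

Answer: 3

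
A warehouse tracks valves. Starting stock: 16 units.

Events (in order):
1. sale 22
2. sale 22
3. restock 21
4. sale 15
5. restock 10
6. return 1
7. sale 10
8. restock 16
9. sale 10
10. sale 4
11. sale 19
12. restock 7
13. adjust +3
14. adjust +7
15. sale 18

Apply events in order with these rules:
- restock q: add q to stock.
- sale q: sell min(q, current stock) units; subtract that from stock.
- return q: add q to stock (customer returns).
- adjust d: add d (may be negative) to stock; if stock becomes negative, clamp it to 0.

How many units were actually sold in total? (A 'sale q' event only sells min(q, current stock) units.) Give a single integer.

Processing events:
Start: stock = 16
  Event 1 (sale 22): sell min(22,16)=16. stock: 16 - 16 = 0. total_sold = 16
  Event 2 (sale 22): sell min(22,0)=0. stock: 0 - 0 = 0. total_sold = 16
  Event 3 (restock 21): 0 + 21 = 21
  Event 4 (sale 15): sell min(15,21)=15. stock: 21 - 15 = 6. total_sold = 31
  Event 5 (restock 10): 6 + 10 = 16
  Event 6 (return 1): 16 + 1 = 17
  Event 7 (sale 10): sell min(10,17)=10. stock: 17 - 10 = 7. total_sold = 41
  Event 8 (restock 16): 7 + 16 = 23
  Event 9 (sale 10): sell min(10,23)=10. stock: 23 - 10 = 13. total_sold = 51
  Event 10 (sale 4): sell min(4,13)=4. stock: 13 - 4 = 9. total_sold = 55
  Event 11 (sale 19): sell min(19,9)=9. stock: 9 - 9 = 0. total_sold = 64
  Event 12 (restock 7): 0 + 7 = 7
  Event 13 (adjust +3): 7 + 3 = 10
  Event 14 (adjust +7): 10 + 7 = 17
  Event 15 (sale 18): sell min(18,17)=17. stock: 17 - 17 = 0. total_sold = 81
Final: stock = 0, total_sold = 81

Answer: 81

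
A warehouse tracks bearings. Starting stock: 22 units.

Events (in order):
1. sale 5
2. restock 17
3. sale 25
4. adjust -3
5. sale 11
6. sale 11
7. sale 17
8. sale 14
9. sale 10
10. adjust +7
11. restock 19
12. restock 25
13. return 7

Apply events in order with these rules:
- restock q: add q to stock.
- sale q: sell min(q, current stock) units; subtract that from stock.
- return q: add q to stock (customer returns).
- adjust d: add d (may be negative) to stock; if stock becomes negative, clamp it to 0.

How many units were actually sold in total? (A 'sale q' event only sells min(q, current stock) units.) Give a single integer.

Answer: 36

Derivation:
Processing events:
Start: stock = 22
  Event 1 (sale 5): sell min(5,22)=5. stock: 22 - 5 = 17. total_sold = 5
  Event 2 (restock 17): 17 + 17 = 34
  Event 3 (sale 25): sell min(25,34)=25. stock: 34 - 25 = 9. total_sold = 30
  Event 4 (adjust -3): 9 + -3 = 6
  Event 5 (sale 11): sell min(11,6)=6. stock: 6 - 6 = 0. total_sold = 36
  Event 6 (sale 11): sell min(11,0)=0. stock: 0 - 0 = 0. total_sold = 36
  Event 7 (sale 17): sell min(17,0)=0. stock: 0 - 0 = 0. total_sold = 36
  Event 8 (sale 14): sell min(14,0)=0. stock: 0 - 0 = 0. total_sold = 36
  Event 9 (sale 10): sell min(10,0)=0. stock: 0 - 0 = 0. total_sold = 36
  Event 10 (adjust +7): 0 + 7 = 7
  Event 11 (restock 19): 7 + 19 = 26
  Event 12 (restock 25): 26 + 25 = 51
  Event 13 (return 7): 51 + 7 = 58
Final: stock = 58, total_sold = 36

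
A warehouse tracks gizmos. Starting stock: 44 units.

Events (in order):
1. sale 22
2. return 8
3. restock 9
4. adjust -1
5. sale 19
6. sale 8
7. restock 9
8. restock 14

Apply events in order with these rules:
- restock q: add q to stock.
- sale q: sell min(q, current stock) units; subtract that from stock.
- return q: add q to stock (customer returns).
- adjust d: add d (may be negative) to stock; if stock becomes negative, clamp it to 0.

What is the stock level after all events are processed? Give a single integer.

Answer: 34

Derivation:
Processing events:
Start: stock = 44
  Event 1 (sale 22): sell min(22,44)=22. stock: 44 - 22 = 22. total_sold = 22
  Event 2 (return 8): 22 + 8 = 30
  Event 3 (restock 9): 30 + 9 = 39
  Event 4 (adjust -1): 39 + -1 = 38
  Event 5 (sale 19): sell min(19,38)=19. stock: 38 - 19 = 19. total_sold = 41
  Event 6 (sale 8): sell min(8,19)=8. stock: 19 - 8 = 11. total_sold = 49
  Event 7 (restock 9): 11 + 9 = 20
  Event 8 (restock 14): 20 + 14 = 34
Final: stock = 34, total_sold = 49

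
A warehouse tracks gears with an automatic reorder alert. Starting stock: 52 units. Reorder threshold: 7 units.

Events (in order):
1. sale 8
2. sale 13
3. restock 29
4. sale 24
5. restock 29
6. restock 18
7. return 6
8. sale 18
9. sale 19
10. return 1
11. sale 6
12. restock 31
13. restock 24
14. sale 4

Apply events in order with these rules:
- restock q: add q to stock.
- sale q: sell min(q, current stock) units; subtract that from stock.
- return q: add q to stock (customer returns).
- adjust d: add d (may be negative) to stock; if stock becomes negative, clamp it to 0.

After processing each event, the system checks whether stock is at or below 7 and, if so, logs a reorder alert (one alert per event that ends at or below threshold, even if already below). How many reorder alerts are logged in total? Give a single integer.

Answer: 0

Derivation:
Processing events:
Start: stock = 52
  Event 1 (sale 8): sell min(8,52)=8. stock: 52 - 8 = 44. total_sold = 8
  Event 2 (sale 13): sell min(13,44)=13. stock: 44 - 13 = 31. total_sold = 21
  Event 3 (restock 29): 31 + 29 = 60
  Event 4 (sale 24): sell min(24,60)=24. stock: 60 - 24 = 36. total_sold = 45
  Event 5 (restock 29): 36 + 29 = 65
  Event 6 (restock 18): 65 + 18 = 83
  Event 7 (return 6): 83 + 6 = 89
  Event 8 (sale 18): sell min(18,89)=18. stock: 89 - 18 = 71. total_sold = 63
  Event 9 (sale 19): sell min(19,71)=19. stock: 71 - 19 = 52. total_sold = 82
  Event 10 (return 1): 52 + 1 = 53
  Event 11 (sale 6): sell min(6,53)=6. stock: 53 - 6 = 47. total_sold = 88
  Event 12 (restock 31): 47 + 31 = 78
  Event 13 (restock 24): 78 + 24 = 102
  Event 14 (sale 4): sell min(4,102)=4. stock: 102 - 4 = 98. total_sold = 92
Final: stock = 98, total_sold = 92

Checking against threshold 7:
  After event 1: stock=44 > 7
  After event 2: stock=31 > 7
  After event 3: stock=60 > 7
  After event 4: stock=36 > 7
  After event 5: stock=65 > 7
  After event 6: stock=83 > 7
  After event 7: stock=89 > 7
  After event 8: stock=71 > 7
  After event 9: stock=52 > 7
  After event 10: stock=53 > 7
  After event 11: stock=47 > 7
  After event 12: stock=78 > 7
  After event 13: stock=102 > 7
  After event 14: stock=98 > 7
Alert events: []. Count = 0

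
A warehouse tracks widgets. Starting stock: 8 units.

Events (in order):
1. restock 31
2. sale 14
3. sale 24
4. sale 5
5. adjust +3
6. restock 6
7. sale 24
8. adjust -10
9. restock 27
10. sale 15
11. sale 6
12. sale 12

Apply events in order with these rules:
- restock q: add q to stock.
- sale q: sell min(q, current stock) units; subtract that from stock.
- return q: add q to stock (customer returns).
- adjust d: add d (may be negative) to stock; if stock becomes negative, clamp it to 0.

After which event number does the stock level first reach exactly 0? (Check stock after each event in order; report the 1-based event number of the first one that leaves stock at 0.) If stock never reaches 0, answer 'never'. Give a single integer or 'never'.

Processing events:
Start: stock = 8
  Event 1 (restock 31): 8 + 31 = 39
  Event 2 (sale 14): sell min(14,39)=14. stock: 39 - 14 = 25. total_sold = 14
  Event 3 (sale 24): sell min(24,25)=24. stock: 25 - 24 = 1. total_sold = 38
  Event 4 (sale 5): sell min(5,1)=1. stock: 1 - 1 = 0. total_sold = 39
  Event 5 (adjust +3): 0 + 3 = 3
  Event 6 (restock 6): 3 + 6 = 9
  Event 7 (sale 24): sell min(24,9)=9. stock: 9 - 9 = 0. total_sold = 48
  Event 8 (adjust -10): 0 + -10 = 0 (clamped to 0)
  Event 9 (restock 27): 0 + 27 = 27
  Event 10 (sale 15): sell min(15,27)=15. stock: 27 - 15 = 12. total_sold = 63
  Event 11 (sale 6): sell min(6,12)=6. stock: 12 - 6 = 6. total_sold = 69
  Event 12 (sale 12): sell min(12,6)=6. stock: 6 - 6 = 0. total_sold = 75
Final: stock = 0, total_sold = 75

First zero at event 4.

Answer: 4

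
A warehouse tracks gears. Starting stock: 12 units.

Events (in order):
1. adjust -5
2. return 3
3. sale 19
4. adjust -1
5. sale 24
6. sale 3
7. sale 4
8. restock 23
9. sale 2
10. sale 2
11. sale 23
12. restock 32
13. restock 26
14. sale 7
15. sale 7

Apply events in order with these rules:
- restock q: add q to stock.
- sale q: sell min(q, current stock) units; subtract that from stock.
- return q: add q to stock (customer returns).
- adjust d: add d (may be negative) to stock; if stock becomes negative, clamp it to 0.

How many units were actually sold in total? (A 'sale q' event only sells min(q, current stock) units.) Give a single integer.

Answer: 47

Derivation:
Processing events:
Start: stock = 12
  Event 1 (adjust -5): 12 + -5 = 7
  Event 2 (return 3): 7 + 3 = 10
  Event 3 (sale 19): sell min(19,10)=10. stock: 10 - 10 = 0. total_sold = 10
  Event 4 (adjust -1): 0 + -1 = 0 (clamped to 0)
  Event 5 (sale 24): sell min(24,0)=0. stock: 0 - 0 = 0. total_sold = 10
  Event 6 (sale 3): sell min(3,0)=0. stock: 0 - 0 = 0. total_sold = 10
  Event 7 (sale 4): sell min(4,0)=0. stock: 0 - 0 = 0. total_sold = 10
  Event 8 (restock 23): 0 + 23 = 23
  Event 9 (sale 2): sell min(2,23)=2. stock: 23 - 2 = 21. total_sold = 12
  Event 10 (sale 2): sell min(2,21)=2. stock: 21 - 2 = 19. total_sold = 14
  Event 11 (sale 23): sell min(23,19)=19. stock: 19 - 19 = 0. total_sold = 33
  Event 12 (restock 32): 0 + 32 = 32
  Event 13 (restock 26): 32 + 26 = 58
  Event 14 (sale 7): sell min(7,58)=7. stock: 58 - 7 = 51. total_sold = 40
  Event 15 (sale 7): sell min(7,51)=7. stock: 51 - 7 = 44. total_sold = 47
Final: stock = 44, total_sold = 47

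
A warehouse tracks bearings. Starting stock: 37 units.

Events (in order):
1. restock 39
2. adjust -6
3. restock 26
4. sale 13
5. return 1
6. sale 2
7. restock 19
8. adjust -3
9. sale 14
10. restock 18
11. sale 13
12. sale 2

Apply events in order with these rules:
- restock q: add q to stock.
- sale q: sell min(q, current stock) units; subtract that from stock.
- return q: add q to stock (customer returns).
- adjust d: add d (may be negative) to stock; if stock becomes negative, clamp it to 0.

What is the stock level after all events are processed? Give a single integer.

Answer: 87

Derivation:
Processing events:
Start: stock = 37
  Event 1 (restock 39): 37 + 39 = 76
  Event 2 (adjust -6): 76 + -6 = 70
  Event 3 (restock 26): 70 + 26 = 96
  Event 4 (sale 13): sell min(13,96)=13. stock: 96 - 13 = 83. total_sold = 13
  Event 5 (return 1): 83 + 1 = 84
  Event 6 (sale 2): sell min(2,84)=2. stock: 84 - 2 = 82. total_sold = 15
  Event 7 (restock 19): 82 + 19 = 101
  Event 8 (adjust -3): 101 + -3 = 98
  Event 9 (sale 14): sell min(14,98)=14. stock: 98 - 14 = 84. total_sold = 29
  Event 10 (restock 18): 84 + 18 = 102
  Event 11 (sale 13): sell min(13,102)=13. stock: 102 - 13 = 89. total_sold = 42
  Event 12 (sale 2): sell min(2,89)=2. stock: 89 - 2 = 87. total_sold = 44
Final: stock = 87, total_sold = 44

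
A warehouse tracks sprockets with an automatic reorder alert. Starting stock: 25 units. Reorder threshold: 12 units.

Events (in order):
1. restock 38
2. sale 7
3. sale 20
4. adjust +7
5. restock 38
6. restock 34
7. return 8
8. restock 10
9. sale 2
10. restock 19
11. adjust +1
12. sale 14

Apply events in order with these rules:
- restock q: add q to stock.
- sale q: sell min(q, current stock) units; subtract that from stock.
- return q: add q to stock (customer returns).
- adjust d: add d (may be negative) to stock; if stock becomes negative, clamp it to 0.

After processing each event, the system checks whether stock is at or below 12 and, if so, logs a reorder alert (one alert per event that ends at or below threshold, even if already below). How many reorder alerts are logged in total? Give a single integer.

Processing events:
Start: stock = 25
  Event 1 (restock 38): 25 + 38 = 63
  Event 2 (sale 7): sell min(7,63)=7. stock: 63 - 7 = 56. total_sold = 7
  Event 3 (sale 20): sell min(20,56)=20. stock: 56 - 20 = 36. total_sold = 27
  Event 4 (adjust +7): 36 + 7 = 43
  Event 5 (restock 38): 43 + 38 = 81
  Event 6 (restock 34): 81 + 34 = 115
  Event 7 (return 8): 115 + 8 = 123
  Event 8 (restock 10): 123 + 10 = 133
  Event 9 (sale 2): sell min(2,133)=2. stock: 133 - 2 = 131. total_sold = 29
  Event 10 (restock 19): 131 + 19 = 150
  Event 11 (adjust +1): 150 + 1 = 151
  Event 12 (sale 14): sell min(14,151)=14. stock: 151 - 14 = 137. total_sold = 43
Final: stock = 137, total_sold = 43

Checking against threshold 12:
  After event 1: stock=63 > 12
  After event 2: stock=56 > 12
  After event 3: stock=36 > 12
  After event 4: stock=43 > 12
  After event 5: stock=81 > 12
  After event 6: stock=115 > 12
  After event 7: stock=123 > 12
  After event 8: stock=133 > 12
  After event 9: stock=131 > 12
  After event 10: stock=150 > 12
  After event 11: stock=151 > 12
  After event 12: stock=137 > 12
Alert events: []. Count = 0

Answer: 0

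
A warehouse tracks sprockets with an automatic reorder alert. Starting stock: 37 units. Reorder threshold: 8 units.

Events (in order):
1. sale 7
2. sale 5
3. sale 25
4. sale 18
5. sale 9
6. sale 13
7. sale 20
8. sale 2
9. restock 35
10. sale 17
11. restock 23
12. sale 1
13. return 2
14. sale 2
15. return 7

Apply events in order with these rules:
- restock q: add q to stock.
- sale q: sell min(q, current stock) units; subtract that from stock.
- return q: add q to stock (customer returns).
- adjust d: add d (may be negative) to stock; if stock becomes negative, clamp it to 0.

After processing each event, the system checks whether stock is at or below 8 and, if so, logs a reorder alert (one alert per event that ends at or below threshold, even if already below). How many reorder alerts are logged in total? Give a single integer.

Processing events:
Start: stock = 37
  Event 1 (sale 7): sell min(7,37)=7. stock: 37 - 7 = 30. total_sold = 7
  Event 2 (sale 5): sell min(5,30)=5. stock: 30 - 5 = 25. total_sold = 12
  Event 3 (sale 25): sell min(25,25)=25. stock: 25 - 25 = 0. total_sold = 37
  Event 4 (sale 18): sell min(18,0)=0. stock: 0 - 0 = 0. total_sold = 37
  Event 5 (sale 9): sell min(9,0)=0. stock: 0 - 0 = 0. total_sold = 37
  Event 6 (sale 13): sell min(13,0)=0. stock: 0 - 0 = 0. total_sold = 37
  Event 7 (sale 20): sell min(20,0)=0. stock: 0 - 0 = 0. total_sold = 37
  Event 8 (sale 2): sell min(2,0)=0. stock: 0 - 0 = 0. total_sold = 37
  Event 9 (restock 35): 0 + 35 = 35
  Event 10 (sale 17): sell min(17,35)=17. stock: 35 - 17 = 18. total_sold = 54
  Event 11 (restock 23): 18 + 23 = 41
  Event 12 (sale 1): sell min(1,41)=1. stock: 41 - 1 = 40. total_sold = 55
  Event 13 (return 2): 40 + 2 = 42
  Event 14 (sale 2): sell min(2,42)=2. stock: 42 - 2 = 40. total_sold = 57
  Event 15 (return 7): 40 + 7 = 47
Final: stock = 47, total_sold = 57

Checking against threshold 8:
  After event 1: stock=30 > 8
  After event 2: stock=25 > 8
  After event 3: stock=0 <= 8 -> ALERT
  After event 4: stock=0 <= 8 -> ALERT
  After event 5: stock=0 <= 8 -> ALERT
  After event 6: stock=0 <= 8 -> ALERT
  After event 7: stock=0 <= 8 -> ALERT
  After event 8: stock=0 <= 8 -> ALERT
  After event 9: stock=35 > 8
  After event 10: stock=18 > 8
  After event 11: stock=41 > 8
  After event 12: stock=40 > 8
  After event 13: stock=42 > 8
  After event 14: stock=40 > 8
  After event 15: stock=47 > 8
Alert events: [3, 4, 5, 6, 7, 8]. Count = 6

Answer: 6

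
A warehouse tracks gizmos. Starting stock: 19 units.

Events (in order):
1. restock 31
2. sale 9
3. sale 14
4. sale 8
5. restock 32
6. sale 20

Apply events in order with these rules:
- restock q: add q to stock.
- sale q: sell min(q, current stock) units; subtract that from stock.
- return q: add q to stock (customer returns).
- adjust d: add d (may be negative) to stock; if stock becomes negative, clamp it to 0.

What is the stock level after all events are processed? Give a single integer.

Processing events:
Start: stock = 19
  Event 1 (restock 31): 19 + 31 = 50
  Event 2 (sale 9): sell min(9,50)=9. stock: 50 - 9 = 41. total_sold = 9
  Event 3 (sale 14): sell min(14,41)=14. stock: 41 - 14 = 27. total_sold = 23
  Event 4 (sale 8): sell min(8,27)=8. stock: 27 - 8 = 19. total_sold = 31
  Event 5 (restock 32): 19 + 32 = 51
  Event 6 (sale 20): sell min(20,51)=20. stock: 51 - 20 = 31. total_sold = 51
Final: stock = 31, total_sold = 51

Answer: 31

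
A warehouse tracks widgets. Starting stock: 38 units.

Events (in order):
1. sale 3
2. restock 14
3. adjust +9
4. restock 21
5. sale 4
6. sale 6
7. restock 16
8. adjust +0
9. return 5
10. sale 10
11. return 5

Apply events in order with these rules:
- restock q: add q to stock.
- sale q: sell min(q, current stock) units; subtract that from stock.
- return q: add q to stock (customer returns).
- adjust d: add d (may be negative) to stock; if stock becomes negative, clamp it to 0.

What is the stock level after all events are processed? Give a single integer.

Processing events:
Start: stock = 38
  Event 1 (sale 3): sell min(3,38)=3. stock: 38 - 3 = 35. total_sold = 3
  Event 2 (restock 14): 35 + 14 = 49
  Event 3 (adjust +9): 49 + 9 = 58
  Event 4 (restock 21): 58 + 21 = 79
  Event 5 (sale 4): sell min(4,79)=4. stock: 79 - 4 = 75. total_sold = 7
  Event 6 (sale 6): sell min(6,75)=6. stock: 75 - 6 = 69. total_sold = 13
  Event 7 (restock 16): 69 + 16 = 85
  Event 8 (adjust +0): 85 + 0 = 85
  Event 9 (return 5): 85 + 5 = 90
  Event 10 (sale 10): sell min(10,90)=10. stock: 90 - 10 = 80. total_sold = 23
  Event 11 (return 5): 80 + 5 = 85
Final: stock = 85, total_sold = 23

Answer: 85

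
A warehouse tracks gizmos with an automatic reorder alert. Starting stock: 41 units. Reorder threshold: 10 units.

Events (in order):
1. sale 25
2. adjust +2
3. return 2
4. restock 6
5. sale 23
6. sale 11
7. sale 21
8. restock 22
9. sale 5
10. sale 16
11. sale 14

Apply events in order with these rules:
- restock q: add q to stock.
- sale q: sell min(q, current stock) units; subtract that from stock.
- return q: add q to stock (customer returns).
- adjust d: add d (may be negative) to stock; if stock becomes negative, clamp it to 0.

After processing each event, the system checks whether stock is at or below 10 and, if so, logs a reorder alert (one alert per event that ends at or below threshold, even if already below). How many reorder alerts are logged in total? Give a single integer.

Processing events:
Start: stock = 41
  Event 1 (sale 25): sell min(25,41)=25. stock: 41 - 25 = 16. total_sold = 25
  Event 2 (adjust +2): 16 + 2 = 18
  Event 3 (return 2): 18 + 2 = 20
  Event 4 (restock 6): 20 + 6 = 26
  Event 5 (sale 23): sell min(23,26)=23. stock: 26 - 23 = 3. total_sold = 48
  Event 6 (sale 11): sell min(11,3)=3. stock: 3 - 3 = 0. total_sold = 51
  Event 7 (sale 21): sell min(21,0)=0. stock: 0 - 0 = 0. total_sold = 51
  Event 8 (restock 22): 0 + 22 = 22
  Event 9 (sale 5): sell min(5,22)=5. stock: 22 - 5 = 17. total_sold = 56
  Event 10 (sale 16): sell min(16,17)=16. stock: 17 - 16 = 1. total_sold = 72
  Event 11 (sale 14): sell min(14,1)=1. stock: 1 - 1 = 0. total_sold = 73
Final: stock = 0, total_sold = 73

Checking against threshold 10:
  After event 1: stock=16 > 10
  After event 2: stock=18 > 10
  After event 3: stock=20 > 10
  After event 4: stock=26 > 10
  After event 5: stock=3 <= 10 -> ALERT
  After event 6: stock=0 <= 10 -> ALERT
  After event 7: stock=0 <= 10 -> ALERT
  After event 8: stock=22 > 10
  After event 9: stock=17 > 10
  After event 10: stock=1 <= 10 -> ALERT
  After event 11: stock=0 <= 10 -> ALERT
Alert events: [5, 6, 7, 10, 11]. Count = 5

Answer: 5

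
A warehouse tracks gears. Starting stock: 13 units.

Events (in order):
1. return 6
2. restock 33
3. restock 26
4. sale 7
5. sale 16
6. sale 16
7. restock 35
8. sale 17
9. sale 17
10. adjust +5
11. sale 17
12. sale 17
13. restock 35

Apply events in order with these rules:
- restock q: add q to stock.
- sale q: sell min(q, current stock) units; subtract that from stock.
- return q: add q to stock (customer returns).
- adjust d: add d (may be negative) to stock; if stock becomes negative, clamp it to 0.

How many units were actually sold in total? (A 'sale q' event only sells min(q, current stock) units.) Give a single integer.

Processing events:
Start: stock = 13
  Event 1 (return 6): 13 + 6 = 19
  Event 2 (restock 33): 19 + 33 = 52
  Event 3 (restock 26): 52 + 26 = 78
  Event 4 (sale 7): sell min(7,78)=7. stock: 78 - 7 = 71. total_sold = 7
  Event 5 (sale 16): sell min(16,71)=16. stock: 71 - 16 = 55. total_sold = 23
  Event 6 (sale 16): sell min(16,55)=16. stock: 55 - 16 = 39. total_sold = 39
  Event 7 (restock 35): 39 + 35 = 74
  Event 8 (sale 17): sell min(17,74)=17. stock: 74 - 17 = 57. total_sold = 56
  Event 9 (sale 17): sell min(17,57)=17. stock: 57 - 17 = 40. total_sold = 73
  Event 10 (adjust +5): 40 + 5 = 45
  Event 11 (sale 17): sell min(17,45)=17. stock: 45 - 17 = 28. total_sold = 90
  Event 12 (sale 17): sell min(17,28)=17. stock: 28 - 17 = 11. total_sold = 107
  Event 13 (restock 35): 11 + 35 = 46
Final: stock = 46, total_sold = 107

Answer: 107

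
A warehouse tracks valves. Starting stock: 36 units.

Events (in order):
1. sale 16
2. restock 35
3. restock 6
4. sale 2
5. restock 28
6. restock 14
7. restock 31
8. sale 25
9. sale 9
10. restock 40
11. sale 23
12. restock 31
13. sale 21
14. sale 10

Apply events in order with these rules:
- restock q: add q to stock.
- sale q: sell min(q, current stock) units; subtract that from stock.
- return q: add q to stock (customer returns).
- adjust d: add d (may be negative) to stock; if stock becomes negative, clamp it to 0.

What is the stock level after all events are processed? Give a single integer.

Processing events:
Start: stock = 36
  Event 1 (sale 16): sell min(16,36)=16. stock: 36 - 16 = 20. total_sold = 16
  Event 2 (restock 35): 20 + 35 = 55
  Event 3 (restock 6): 55 + 6 = 61
  Event 4 (sale 2): sell min(2,61)=2. stock: 61 - 2 = 59. total_sold = 18
  Event 5 (restock 28): 59 + 28 = 87
  Event 6 (restock 14): 87 + 14 = 101
  Event 7 (restock 31): 101 + 31 = 132
  Event 8 (sale 25): sell min(25,132)=25. stock: 132 - 25 = 107. total_sold = 43
  Event 9 (sale 9): sell min(9,107)=9. stock: 107 - 9 = 98. total_sold = 52
  Event 10 (restock 40): 98 + 40 = 138
  Event 11 (sale 23): sell min(23,138)=23. stock: 138 - 23 = 115. total_sold = 75
  Event 12 (restock 31): 115 + 31 = 146
  Event 13 (sale 21): sell min(21,146)=21. stock: 146 - 21 = 125. total_sold = 96
  Event 14 (sale 10): sell min(10,125)=10. stock: 125 - 10 = 115. total_sold = 106
Final: stock = 115, total_sold = 106

Answer: 115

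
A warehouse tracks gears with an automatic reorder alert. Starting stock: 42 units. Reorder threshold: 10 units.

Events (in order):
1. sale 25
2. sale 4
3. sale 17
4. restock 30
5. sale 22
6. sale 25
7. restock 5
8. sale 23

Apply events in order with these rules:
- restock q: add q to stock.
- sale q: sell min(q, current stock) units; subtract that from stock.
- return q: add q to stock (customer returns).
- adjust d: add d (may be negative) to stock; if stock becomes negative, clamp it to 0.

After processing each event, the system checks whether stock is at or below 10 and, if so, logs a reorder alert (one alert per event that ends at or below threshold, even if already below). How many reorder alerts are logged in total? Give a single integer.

Answer: 5

Derivation:
Processing events:
Start: stock = 42
  Event 1 (sale 25): sell min(25,42)=25. stock: 42 - 25 = 17. total_sold = 25
  Event 2 (sale 4): sell min(4,17)=4. stock: 17 - 4 = 13. total_sold = 29
  Event 3 (sale 17): sell min(17,13)=13. stock: 13 - 13 = 0. total_sold = 42
  Event 4 (restock 30): 0 + 30 = 30
  Event 5 (sale 22): sell min(22,30)=22. stock: 30 - 22 = 8. total_sold = 64
  Event 6 (sale 25): sell min(25,8)=8. stock: 8 - 8 = 0. total_sold = 72
  Event 7 (restock 5): 0 + 5 = 5
  Event 8 (sale 23): sell min(23,5)=5. stock: 5 - 5 = 0. total_sold = 77
Final: stock = 0, total_sold = 77

Checking against threshold 10:
  After event 1: stock=17 > 10
  After event 2: stock=13 > 10
  After event 3: stock=0 <= 10 -> ALERT
  After event 4: stock=30 > 10
  After event 5: stock=8 <= 10 -> ALERT
  After event 6: stock=0 <= 10 -> ALERT
  After event 7: stock=5 <= 10 -> ALERT
  After event 8: stock=0 <= 10 -> ALERT
Alert events: [3, 5, 6, 7, 8]. Count = 5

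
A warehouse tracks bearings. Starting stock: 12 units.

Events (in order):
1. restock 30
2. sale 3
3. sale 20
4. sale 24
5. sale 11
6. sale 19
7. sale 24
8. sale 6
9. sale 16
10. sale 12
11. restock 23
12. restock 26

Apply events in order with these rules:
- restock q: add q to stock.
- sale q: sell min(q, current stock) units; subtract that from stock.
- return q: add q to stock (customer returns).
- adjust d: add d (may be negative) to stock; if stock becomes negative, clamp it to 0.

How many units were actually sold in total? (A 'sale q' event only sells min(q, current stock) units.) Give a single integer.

Answer: 42

Derivation:
Processing events:
Start: stock = 12
  Event 1 (restock 30): 12 + 30 = 42
  Event 2 (sale 3): sell min(3,42)=3. stock: 42 - 3 = 39. total_sold = 3
  Event 3 (sale 20): sell min(20,39)=20. stock: 39 - 20 = 19. total_sold = 23
  Event 4 (sale 24): sell min(24,19)=19. stock: 19 - 19 = 0. total_sold = 42
  Event 5 (sale 11): sell min(11,0)=0. stock: 0 - 0 = 0. total_sold = 42
  Event 6 (sale 19): sell min(19,0)=0. stock: 0 - 0 = 0. total_sold = 42
  Event 7 (sale 24): sell min(24,0)=0. stock: 0 - 0 = 0. total_sold = 42
  Event 8 (sale 6): sell min(6,0)=0. stock: 0 - 0 = 0. total_sold = 42
  Event 9 (sale 16): sell min(16,0)=0. stock: 0 - 0 = 0. total_sold = 42
  Event 10 (sale 12): sell min(12,0)=0. stock: 0 - 0 = 0. total_sold = 42
  Event 11 (restock 23): 0 + 23 = 23
  Event 12 (restock 26): 23 + 26 = 49
Final: stock = 49, total_sold = 42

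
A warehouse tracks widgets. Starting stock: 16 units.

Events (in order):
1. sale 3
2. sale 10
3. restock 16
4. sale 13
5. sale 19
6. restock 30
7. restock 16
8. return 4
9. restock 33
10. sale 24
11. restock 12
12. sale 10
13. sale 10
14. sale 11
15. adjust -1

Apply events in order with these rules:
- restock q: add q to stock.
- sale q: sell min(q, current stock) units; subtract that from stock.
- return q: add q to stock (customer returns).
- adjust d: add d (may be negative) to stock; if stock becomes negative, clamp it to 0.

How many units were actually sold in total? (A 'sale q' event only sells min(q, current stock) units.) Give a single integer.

Processing events:
Start: stock = 16
  Event 1 (sale 3): sell min(3,16)=3. stock: 16 - 3 = 13. total_sold = 3
  Event 2 (sale 10): sell min(10,13)=10. stock: 13 - 10 = 3. total_sold = 13
  Event 3 (restock 16): 3 + 16 = 19
  Event 4 (sale 13): sell min(13,19)=13. stock: 19 - 13 = 6. total_sold = 26
  Event 5 (sale 19): sell min(19,6)=6. stock: 6 - 6 = 0. total_sold = 32
  Event 6 (restock 30): 0 + 30 = 30
  Event 7 (restock 16): 30 + 16 = 46
  Event 8 (return 4): 46 + 4 = 50
  Event 9 (restock 33): 50 + 33 = 83
  Event 10 (sale 24): sell min(24,83)=24. stock: 83 - 24 = 59. total_sold = 56
  Event 11 (restock 12): 59 + 12 = 71
  Event 12 (sale 10): sell min(10,71)=10. stock: 71 - 10 = 61. total_sold = 66
  Event 13 (sale 10): sell min(10,61)=10. stock: 61 - 10 = 51. total_sold = 76
  Event 14 (sale 11): sell min(11,51)=11. stock: 51 - 11 = 40. total_sold = 87
  Event 15 (adjust -1): 40 + -1 = 39
Final: stock = 39, total_sold = 87

Answer: 87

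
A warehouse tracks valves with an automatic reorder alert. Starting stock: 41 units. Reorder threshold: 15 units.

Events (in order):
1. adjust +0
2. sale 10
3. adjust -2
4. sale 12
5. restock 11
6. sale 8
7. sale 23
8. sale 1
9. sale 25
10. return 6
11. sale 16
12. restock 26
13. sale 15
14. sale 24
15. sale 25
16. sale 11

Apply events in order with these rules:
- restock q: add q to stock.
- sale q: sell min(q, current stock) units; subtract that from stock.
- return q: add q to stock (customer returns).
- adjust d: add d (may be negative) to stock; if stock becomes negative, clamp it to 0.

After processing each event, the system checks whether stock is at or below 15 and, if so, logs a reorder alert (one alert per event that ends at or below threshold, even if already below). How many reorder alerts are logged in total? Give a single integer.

Answer: 9

Derivation:
Processing events:
Start: stock = 41
  Event 1 (adjust +0): 41 + 0 = 41
  Event 2 (sale 10): sell min(10,41)=10. stock: 41 - 10 = 31. total_sold = 10
  Event 3 (adjust -2): 31 + -2 = 29
  Event 4 (sale 12): sell min(12,29)=12. stock: 29 - 12 = 17. total_sold = 22
  Event 5 (restock 11): 17 + 11 = 28
  Event 6 (sale 8): sell min(8,28)=8. stock: 28 - 8 = 20. total_sold = 30
  Event 7 (sale 23): sell min(23,20)=20. stock: 20 - 20 = 0. total_sold = 50
  Event 8 (sale 1): sell min(1,0)=0. stock: 0 - 0 = 0. total_sold = 50
  Event 9 (sale 25): sell min(25,0)=0. stock: 0 - 0 = 0. total_sold = 50
  Event 10 (return 6): 0 + 6 = 6
  Event 11 (sale 16): sell min(16,6)=6. stock: 6 - 6 = 0. total_sold = 56
  Event 12 (restock 26): 0 + 26 = 26
  Event 13 (sale 15): sell min(15,26)=15. stock: 26 - 15 = 11. total_sold = 71
  Event 14 (sale 24): sell min(24,11)=11. stock: 11 - 11 = 0. total_sold = 82
  Event 15 (sale 25): sell min(25,0)=0. stock: 0 - 0 = 0. total_sold = 82
  Event 16 (sale 11): sell min(11,0)=0. stock: 0 - 0 = 0. total_sold = 82
Final: stock = 0, total_sold = 82

Checking against threshold 15:
  After event 1: stock=41 > 15
  After event 2: stock=31 > 15
  After event 3: stock=29 > 15
  After event 4: stock=17 > 15
  After event 5: stock=28 > 15
  After event 6: stock=20 > 15
  After event 7: stock=0 <= 15 -> ALERT
  After event 8: stock=0 <= 15 -> ALERT
  After event 9: stock=0 <= 15 -> ALERT
  After event 10: stock=6 <= 15 -> ALERT
  After event 11: stock=0 <= 15 -> ALERT
  After event 12: stock=26 > 15
  After event 13: stock=11 <= 15 -> ALERT
  After event 14: stock=0 <= 15 -> ALERT
  After event 15: stock=0 <= 15 -> ALERT
  After event 16: stock=0 <= 15 -> ALERT
Alert events: [7, 8, 9, 10, 11, 13, 14, 15, 16]. Count = 9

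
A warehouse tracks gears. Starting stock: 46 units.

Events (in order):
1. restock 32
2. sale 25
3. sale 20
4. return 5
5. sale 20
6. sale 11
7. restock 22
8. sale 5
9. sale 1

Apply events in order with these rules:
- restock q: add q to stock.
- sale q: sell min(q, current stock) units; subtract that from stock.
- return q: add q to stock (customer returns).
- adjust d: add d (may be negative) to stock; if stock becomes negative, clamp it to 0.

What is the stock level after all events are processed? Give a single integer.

Processing events:
Start: stock = 46
  Event 1 (restock 32): 46 + 32 = 78
  Event 2 (sale 25): sell min(25,78)=25. stock: 78 - 25 = 53. total_sold = 25
  Event 3 (sale 20): sell min(20,53)=20. stock: 53 - 20 = 33. total_sold = 45
  Event 4 (return 5): 33 + 5 = 38
  Event 5 (sale 20): sell min(20,38)=20. stock: 38 - 20 = 18. total_sold = 65
  Event 6 (sale 11): sell min(11,18)=11. stock: 18 - 11 = 7. total_sold = 76
  Event 7 (restock 22): 7 + 22 = 29
  Event 8 (sale 5): sell min(5,29)=5. stock: 29 - 5 = 24. total_sold = 81
  Event 9 (sale 1): sell min(1,24)=1. stock: 24 - 1 = 23. total_sold = 82
Final: stock = 23, total_sold = 82

Answer: 23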